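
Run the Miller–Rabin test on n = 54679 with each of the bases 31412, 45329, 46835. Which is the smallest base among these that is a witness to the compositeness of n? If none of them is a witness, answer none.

n − 1 = 54678 = 2^1 · 27339, so s = 1 and d = 27339.
Base 31412: x_0 = 31412^27339 mod 54679 = 54678. x_0 = 54678 ≡ −1, so 31412 is not a witness.
Base 45329: x_0 = 45329^27339 mod 54679 = 54678. x_0 = 54678 ≡ −1, so 45329 is not a witness.
Base 46835: x_0 = 46835^27339 mod 54679 = 54678. x_0 = 54678 ≡ −1, so 46835 is not a witness.
No listed base is a witness for 54679.

none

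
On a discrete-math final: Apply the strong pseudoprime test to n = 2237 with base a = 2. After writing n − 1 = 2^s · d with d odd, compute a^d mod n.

1021

n − 1 = 2236 = 2^2 · 559, so s = 2 and d = 559.
2^559 mod 2237 = 1021.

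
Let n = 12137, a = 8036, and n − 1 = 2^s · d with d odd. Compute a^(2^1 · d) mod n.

n − 1 = 12136 = 2^3 · 1517, so s = 3 and d = 1517.
Repeated squaring mod 12137: 8036^1 ≡ 8036, 8036^2 ≡ 8456, 8036^4 ≡ 4869, 8036^8 ≡ 3600, 8036^16 ≡ 9821, 8036^32 ≡ 11439, 8036^64 ≡ 1724, 8036^128 ≡ 10748, 8036^256 ≡ 11675, 8036^512 ≡ 7115, 8036^1024 ≡ 11935.
1517 = 1024 + 256 + 128 + 64 + 32 + 8 + 4 + 1, so 8036^1517 ≡ 11935·11675·10748·1724·11439·3600·4869·8036 ≡ 9355 (mod 12137).
x_0 = 9355.
x_1 = 9355^2 mod 12137 = 8255.

8255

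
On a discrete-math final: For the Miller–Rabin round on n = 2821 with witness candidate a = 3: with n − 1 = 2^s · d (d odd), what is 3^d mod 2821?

n − 1 = 2820 = 2^2 · 705, so s = 2 and d = 705.
3^705 mod 2821 = 1301.

1301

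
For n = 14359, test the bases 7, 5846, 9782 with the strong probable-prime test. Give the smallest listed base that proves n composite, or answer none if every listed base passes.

n − 1 = 14358 = 2^1 · 7179, so s = 1 and d = 7179.
Base 7: x_0 = 7^7179 mod 14359 = 11116. x_0 ∉ {1, 14358} and s = 1, so 7 is a Miller–Rabin witness and 14359 is composite.
Base 5846: x_0 = 5846^7179 mod 14359 = 4095. x_0 ∉ {1, 14358} and s = 1, so 5846 is a Miller–Rabin witness and 14359 is composite.
Base 9782: x_0 = 9782^7179 mod 14359 = 6488. x_0 ∉ {1, 14358} and s = 1, so 9782 is a Miller–Rabin witness and 14359 is composite.
The smallest witness among the given bases is 7.

7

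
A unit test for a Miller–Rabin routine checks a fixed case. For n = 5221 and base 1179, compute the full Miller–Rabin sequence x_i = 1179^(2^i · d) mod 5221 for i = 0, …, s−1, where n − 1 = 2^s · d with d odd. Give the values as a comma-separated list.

n − 1 = 5220 = 2^2 · 1305, so s = 2 and d = 1305.
x_0 = 1179^1305 mod 5221 = 4051.
x_1 = 4051^2 mod 5221 = 998.

4051, 998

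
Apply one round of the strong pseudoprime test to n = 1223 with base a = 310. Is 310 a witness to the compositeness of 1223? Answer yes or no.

n − 1 = 1222 = 2^1 · 611, so s = 1 and d = 611.
x_0 = 310^611 mod 1223 = 1.
x_0 = 1, so 310 is not a witness.

no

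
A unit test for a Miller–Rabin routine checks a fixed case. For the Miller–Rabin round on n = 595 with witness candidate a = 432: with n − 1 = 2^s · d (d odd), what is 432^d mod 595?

n − 1 = 594 = 2^1 · 297, so s = 1 and d = 297.
432^297 mod 595 = 27.

27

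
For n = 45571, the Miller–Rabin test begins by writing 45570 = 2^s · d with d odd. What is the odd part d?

Halving: 45570 → 22785; 22785 is odd.
So 45570 = 2^1 · 22785.

22785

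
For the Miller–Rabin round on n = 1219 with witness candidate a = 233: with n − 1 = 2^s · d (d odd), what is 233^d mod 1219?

n − 1 = 1218 = 2^1 · 609, so s = 1 and d = 609.
Repeated squaring mod 1219: 233^1 ≡ 233, 233^2 ≡ 653, 233^4 ≡ 978, 233^8 ≡ 788, 233^16 ≡ 473, 233^32 ≡ 652, 233^64 ≡ 892, 233^128 ≡ 876, 233^256 ≡ 625, 233^512 ≡ 545.
609 = 512 + 64 + 32 + 1, so 233^609 ≡ 545·892·652·233 ≡ 909 (mod 1219).

909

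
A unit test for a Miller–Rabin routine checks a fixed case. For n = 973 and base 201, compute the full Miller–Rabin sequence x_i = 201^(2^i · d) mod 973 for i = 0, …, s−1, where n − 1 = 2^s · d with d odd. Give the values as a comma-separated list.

153, 57

n − 1 = 972 = 2^2 · 243, so s = 2 and d = 243.
x_0 = 201^243 mod 973 = 153.
x_1 = 153^2 mod 973 = 57.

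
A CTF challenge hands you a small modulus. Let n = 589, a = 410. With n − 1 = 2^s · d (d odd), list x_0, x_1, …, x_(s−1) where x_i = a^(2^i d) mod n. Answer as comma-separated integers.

n − 1 = 588 = 2^2 · 147, so s = 2 and d = 147.
x_0 = 410^147 mod 589 = 419.
x_1 = 419^2 mod 589 = 39.

419, 39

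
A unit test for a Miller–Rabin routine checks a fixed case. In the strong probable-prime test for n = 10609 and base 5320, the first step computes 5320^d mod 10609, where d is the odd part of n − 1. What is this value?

n − 1 = 10608 = 2^4 · 663, so s = 4 and d = 663.
5320^663 mod 10609 = 7518.

7518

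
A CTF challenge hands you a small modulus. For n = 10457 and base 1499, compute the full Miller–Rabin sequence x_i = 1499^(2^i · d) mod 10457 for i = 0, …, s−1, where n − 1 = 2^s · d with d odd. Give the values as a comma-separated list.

1425, 1967, 10456

n − 1 = 10456 = 2^3 · 1307, so s = 3 and d = 1307.
x_0 = 1499^1307 mod 10457 = 1425.
x_1 = 1425^2 mod 10457 = 1967.
x_2 = 1967^2 mod 10457 = 10456.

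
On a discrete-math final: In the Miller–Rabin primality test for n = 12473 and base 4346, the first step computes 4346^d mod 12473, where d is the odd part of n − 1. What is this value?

n − 1 = 12472 = 2^3 · 1559, so s = 3 and d = 1559.
By repeated squaring, 4346^1559 ≡ 5785 (mod 12473).

5785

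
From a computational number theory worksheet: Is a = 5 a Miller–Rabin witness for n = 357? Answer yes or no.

yes

n − 1 = 356 = 2^2 · 89, so s = 2 and d = 89.
x_0 = 5^89 mod 357 = 80.
x_0 is neither 1 nor 356, so continue squaring.
x_1 = 80^2 mod 357 = 331.
Reached i = s−1 = 1 without hitting −1: 5 is a Miller–Rabin witness and 357 is composite.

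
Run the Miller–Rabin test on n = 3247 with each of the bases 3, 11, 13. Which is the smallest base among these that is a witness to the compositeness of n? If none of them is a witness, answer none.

n − 1 = 3246 = 2^1 · 1623, so s = 1 and d = 1623.
Base 3: x_0 = 3^1623 mod 3247 = 640. x_0 ∉ {1, 3246} and s = 1, so 3 is a Miller–Rabin witness and 3247 is composite.
Base 11: x_0 = 11^1623 mod 3247 = 37. x_0 ∉ {1, 3246} and s = 1, so 11 is a Miller–Rabin witness and 3247 is composite.
Base 13: x_0 = 13^1623 mod 3247 = 854. x_0 ∉ {1, 3246} and s = 1, so 13 is a Miller–Rabin witness and 3247 is composite.
The smallest witness among the given bases is 3.

3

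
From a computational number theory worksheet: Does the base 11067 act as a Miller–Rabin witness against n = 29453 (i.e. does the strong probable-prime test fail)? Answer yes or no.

n − 1 = 29452 = 2^2 · 7363, so s = 2 and d = 7363.
x_0 = 11067^7363 mod 29453 = 29452.
x_0 = 29452 ≡ −1, so 11067 is not a witness.

no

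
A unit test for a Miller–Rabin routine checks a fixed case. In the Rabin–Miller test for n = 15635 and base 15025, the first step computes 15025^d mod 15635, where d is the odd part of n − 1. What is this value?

n − 1 = 15634 = 2^1 · 7817, so s = 1 and d = 7817.
15025^7817 mod 15635 = 565.

565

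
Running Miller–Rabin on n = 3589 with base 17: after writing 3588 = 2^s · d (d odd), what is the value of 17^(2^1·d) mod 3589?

1676

n − 1 = 3588 = 2^2 · 897, so s = 2 and d = 897.
x_0 = 17^897 mod 3589 = 1910.
x_1 = 1910^2 mod 3589 = 1676.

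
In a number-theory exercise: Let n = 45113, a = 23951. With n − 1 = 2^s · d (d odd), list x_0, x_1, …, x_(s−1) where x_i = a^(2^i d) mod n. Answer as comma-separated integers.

43376, 39711, 38606

n − 1 = 45112 = 2^3 · 5639, so s = 3 and d = 5639.
x_0 = 23951^5639 mod 45113 = 43376.
x_1 = 43376^2 mod 45113 = 39711.
x_2 = 39711^2 mod 45113 = 38606.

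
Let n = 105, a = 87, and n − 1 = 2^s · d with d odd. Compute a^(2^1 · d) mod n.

n − 1 = 104 = 2^3 · 13, so s = 3 and d = 13.
x_0 = 87^13 mod 105 = 87.
x_1 = 87^2 mod 105 = 9.

9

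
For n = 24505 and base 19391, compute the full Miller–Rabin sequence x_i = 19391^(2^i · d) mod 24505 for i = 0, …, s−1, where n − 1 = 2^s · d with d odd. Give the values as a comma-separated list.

23691, 961, 16836

n − 1 = 24504 = 2^3 · 3063, so s = 3 and d = 3063.
x_0 = 19391^3063 mod 24505 = 23691.
x_1 = 23691^2 mod 24505 = 961.
x_2 = 961^2 mod 24505 = 16836.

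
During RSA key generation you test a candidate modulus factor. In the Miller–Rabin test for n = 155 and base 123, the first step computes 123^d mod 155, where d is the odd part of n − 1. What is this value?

n − 1 = 154 = 2^1 · 77, so s = 1 and d = 77.
Repeated squaring mod 155: 123^1 ≡ 123, 123^2 ≡ 94, 123^4 ≡ 1, 123^8 ≡ 1, 123^16 ≡ 1, 123^32 ≡ 1, 123^64 ≡ 1.
77 = 64 + 8 + 4 + 1, so 123^77 ≡ 1·1·1·123 ≡ 123 (mod 155).

123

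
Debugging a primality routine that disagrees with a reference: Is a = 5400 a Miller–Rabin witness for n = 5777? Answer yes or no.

n − 1 = 5776 = 2^4 · 361, so s = 4 and d = 361.
By repeated squaring, 5400^361 ≡ 1020 (mod 5777).
x_0 = 5400^361 mod 5777 = 1020.
x_0 is neither 1 nor 5776, so continue squaring.
x_1 = 1020^2 mod 5777 = 540.
x_2 = 540^2 mod 5777 = 2750.
x_3 = 2750^2 mod 5777 = 407.
Reached i = s−1 = 3 without hitting −1: 5400 is a Miller–Rabin witness and 5777 is composite.

yes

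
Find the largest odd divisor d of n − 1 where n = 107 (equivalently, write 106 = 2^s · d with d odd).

Halving: 106 → 53; 53 is odd.
So 106 = 2^1 · 53.

53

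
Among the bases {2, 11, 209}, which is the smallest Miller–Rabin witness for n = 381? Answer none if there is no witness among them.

n − 1 = 380 = 2^2 · 95, so s = 2 and d = 95.
Base 2: x_0 = 2^95 mod 381 = 143. x_0 is neither 1 nor 380, so continue squaring. x_1 = 143^2 mod 381 = 256. Reached i = s−1 = 1 without hitting −1: 2 is a Miller–Rabin witness and 381 is composite.
Base 11: x_0 = 11^95 mod 381 = 284. x_0 is neither 1 nor 380, so continue squaring. x_1 = 284^2 mod 381 = 265. Reached i = s−1 = 1 without hitting −1: 11 is a Miller–Rabin witness and 381 is composite.
Base 209: x_0 = 209^95 mod 381 = 35. x_0 is neither 1 nor 380, so continue squaring. x_1 = 35^2 mod 381 = 82. Reached i = s−1 = 1 without hitting −1: 209 is a Miller–Rabin witness and 381 is composite.
The smallest witness among the given bases is 2.

2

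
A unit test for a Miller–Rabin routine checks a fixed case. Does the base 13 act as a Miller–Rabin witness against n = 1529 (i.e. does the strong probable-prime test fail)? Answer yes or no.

yes

n − 1 = 1528 = 2^3 · 191, so s = 3 and d = 191.
Repeated squaring mod 1529: 13^1 ≡ 13, 13^2 ≡ 169, 13^4 ≡ 1039, 13^8 ≡ 47, 13^16 ≡ 680, 13^32 ≡ 642, 13^64 ≡ 863, 13^128 ≡ 146.
191 = 128 + 32 + 16 + 8 + 4 + 2 + 1, so 13^191 ≡ 146·642·680·47·1039·169·13 ≡ 871 (mod 1529).
x_0 = 13^191 mod 1529 = 871.
x_0 is neither 1 nor 1528, so continue squaring.
x_1 = 871^2 mod 1529 = 257.
x_2 = 257^2 mod 1529 = 302.
Reached i = s−1 = 2 without hitting −1: 13 is a Miller–Rabin witness and 1529 is composite.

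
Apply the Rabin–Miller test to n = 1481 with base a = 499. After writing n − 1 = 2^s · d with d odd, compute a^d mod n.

n − 1 = 1480 = 2^3 · 185, so s = 3 and d = 185.
Repeated squaring mod 1481: 499^1 ≡ 499, 499^2 ≡ 193, 499^4 ≡ 224, 499^8 ≡ 1303, 499^16 ≡ 583, 499^32 ≡ 740, 499^64 ≡ 1111, 499^128 ≡ 648.
185 = 128 + 32 + 16 + 8 + 1, so 499^185 ≡ 648·740·583·1303·499 ≡ 511 (mod 1481).

511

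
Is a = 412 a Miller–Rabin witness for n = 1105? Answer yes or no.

yes

n − 1 = 1104 = 2^4 · 69, so s = 4 and d = 69.
x_0 = 412^69 mod 1105 = 157.
x_0 is neither 1 nor 1104, so continue squaring.
x_1 = 157^2 mod 1105 = 339.
x_2 = 339^2 mod 1105 = 1.
x_2 = 1 but x_1 ≠ ±1, a nontrivial square root of 1 — 412 is a witness and 1105 is composite.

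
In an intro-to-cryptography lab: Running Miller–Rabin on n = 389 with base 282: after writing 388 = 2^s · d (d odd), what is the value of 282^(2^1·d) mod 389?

n − 1 = 388 = 2^2 · 97, so s = 2 and d = 97.
By repeated squaring, 282^97 ≡ 274 (mod 389).
x_0 = 274.
x_1 = 274^2 mod 389 = 388.

388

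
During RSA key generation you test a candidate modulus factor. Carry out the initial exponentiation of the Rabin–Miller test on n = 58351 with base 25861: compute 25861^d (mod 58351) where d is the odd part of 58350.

n − 1 = 58350 = 2^1 · 29175, so s = 1 and d = 29175.
25861^29175 mod 58351 = 8043.

8043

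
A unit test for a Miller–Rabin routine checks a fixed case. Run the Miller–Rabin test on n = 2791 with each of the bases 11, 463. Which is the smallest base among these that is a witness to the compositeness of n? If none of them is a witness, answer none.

none

n − 1 = 2790 = 2^1 · 1395, so s = 1 and d = 1395.
Base 11: x_0 = 11^1395 mod 2791 = 1. x_0 = 1, so 11 is not a witness.
Base 463: x_0 = 463^1395 mod 2791 = 1. x_0 = 1, so 463 is not a witness.
No listed base is a witness for 2791.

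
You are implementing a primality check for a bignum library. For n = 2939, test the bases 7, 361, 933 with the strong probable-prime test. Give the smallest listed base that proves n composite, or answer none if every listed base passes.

n − 1 = 2938 = 2^1 · 1469, so s = 1 and d = 1469.
Base 7: x_0 = 7^1469 mod 2939 = 1. x_0 = 1, so 7 is not a witness.
Base 361: x_0 = 361^1469 mod 2939 = 1. x_0 = 1, so 361 is not a witness.
Base 933: x_0 = 933^1469 mod 2939 = 2938. x_0 = 2938 ≡ −1, so 933 is not a witness.
No listed base is a witness for 2939.

none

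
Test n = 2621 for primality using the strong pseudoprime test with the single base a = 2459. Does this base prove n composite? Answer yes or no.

no

n − 1 = 2620 = 2^2 · 655, so s = 2 and d = 655.
x_0 = 2459^655 mod 2621 = 2149.
x_0 is neither 1 nor 2620, so continue squaring.
x_1 = 2149^2 mod 2621 = 2620.
x_1 ≡ −1, so 2459 is not a witness.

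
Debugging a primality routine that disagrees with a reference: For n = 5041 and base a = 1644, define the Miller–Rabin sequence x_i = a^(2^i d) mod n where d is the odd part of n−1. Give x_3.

1989

n − 1 = 5040 = 2^4 · 315, so s = 4 and d = 315.
x_0 = 1644^315 mod 5041 = 2271.
x_1 = 2271^2 mod 5041 = 498.
x_2 = 498^2 mod 5041 = 995.
x_3 = 995^2 mod 5041 = 1989.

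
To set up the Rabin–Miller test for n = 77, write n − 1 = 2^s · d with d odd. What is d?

Halving: 76 → 38 → 19; 19 is odd.
So 76 = 2^2 · 19.

19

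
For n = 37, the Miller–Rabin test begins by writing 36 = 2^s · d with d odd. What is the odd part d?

9

Halving: 36 → 18 → 9; 9 is odd.
So 36 = 2^2 · 9.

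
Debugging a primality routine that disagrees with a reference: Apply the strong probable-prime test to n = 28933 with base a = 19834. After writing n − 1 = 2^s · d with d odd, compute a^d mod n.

n − 1 = 28932 = 2^2 · 7233, so s = 2 and d = 7233.
19834^7233 mod 28933 = 1.

1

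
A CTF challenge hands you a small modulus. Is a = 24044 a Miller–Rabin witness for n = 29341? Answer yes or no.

n − 1 = 29340 = 2^2 · 7335, so s = 2 and d = 7335.
By repeated squaring, 24044^7335 ≡ 10847 (mod 29341).
x_0 = 24044^7335 mod 29341 = 10847.
x_0 is neither 1 nor 29340, so continue squaring.
x_1 = 10847^2 mod 29341 = 29340.
x_1 ≡ −1, so 24044 is not a witness.

no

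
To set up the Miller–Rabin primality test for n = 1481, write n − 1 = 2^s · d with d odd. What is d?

185

Halving: 1480 → 740 → 370 → 185; 185 is odd.
So 1480 = 2^3 · 185.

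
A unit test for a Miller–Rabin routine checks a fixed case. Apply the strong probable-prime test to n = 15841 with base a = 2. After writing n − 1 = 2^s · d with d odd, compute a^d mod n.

1

n − 1 = 15840 = 2^5 · 495, so s = 5 and d = 495.
2^495 mod 15841 = 1.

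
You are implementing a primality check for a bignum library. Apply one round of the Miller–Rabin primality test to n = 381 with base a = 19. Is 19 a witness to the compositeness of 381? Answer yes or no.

n − 1 = 380 = 2^2 · 95, so s = 2 and d = 95.
x_0 = 19^95 mod 381 = 361.
x_0 is neither 1 nor 380, so continue squaring.
x_1 = 361^2 mod 381 = 19.
Reached i = s−1 = 1 without hitting −1: 19 is a Miller–Rabin witness and 381 is composite.

yes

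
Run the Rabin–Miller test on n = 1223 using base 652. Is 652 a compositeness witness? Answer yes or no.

n − 1 = 1222 = 2^1 · 611, so s = 1 and d = 611.
Repeated squaring mod 1223: 652^1 ≡ 652, 652^2 ≡ 723, 652^4 ≡ 508, 652^8 ≡ 11, 652^16 ≡ 121, 652^32 ≡ 1188, 652^64 ≡ 2, 652^128 ≡ 4, 652^256 ≡ 16, 652^512 ≡ 256.
611 = 512 + 64 + 32 + 2 + 1, so 652^611 ≡ 256·2·1188·723·652 ≡ 1 (mod 1223).
x_0 = 652^611 mod 1223 = 1.
x_0 = 1, so 652 is not a witness.

no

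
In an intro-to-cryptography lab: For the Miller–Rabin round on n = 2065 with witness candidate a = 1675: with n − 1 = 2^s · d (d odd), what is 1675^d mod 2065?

n − 1 = 2064 = 2^4 · 129, so s = 4 and d = 129.
Repeated squaring mod 2065: 1675^1 ≡ 1675, 1675^2 ≡ 1355, 1675^4 ≡ 240, 1675^8 ≡ 1845, 1675^16 ≡ 905, 1675^32 ≡ 1285, 1675^64 ≡ 1290, 1675^128 ≡ 1775.
129 = 128 + 1, so 1675^129 ≡ 1775·1675 ≡ 1590 (mod 2065).

1590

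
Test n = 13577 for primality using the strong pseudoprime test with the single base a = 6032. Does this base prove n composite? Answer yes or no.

n − 1 = 13576 = 2^3 · 1697, so s = 3 and d = 1697.
x_0 = 6032^1697 mod 13577 = 6865.
x_0 is neither 1 nor 13576, so continue squaring.
x_1 = 6865^2 mod 13577 = 2458.
x_2 = 2458^2 mod 13577 = 13576.
x_2 ≡ −1, so 6032 is not a witness.

no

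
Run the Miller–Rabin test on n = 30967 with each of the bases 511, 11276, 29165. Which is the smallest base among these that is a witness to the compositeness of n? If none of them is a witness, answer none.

511

n − 1 = 30966 = 2^1 · 15483, so s = 1 and d = 15483.
Base 511: x_0 = 511^15483 mod 30967 = 12809. x_0 ∉ {1, 30966} and s = 1, so 511 is a Miller–Rabin witness and 30967 is composite.
Base 11276: x_0 = 11276^15483 mod 30967 = 1073. x_0 ∉ {1, 30966} and s = 1, so 11276 is a Miller–Rabin witness and 30967 is composite.
Base 29165: x_0 = 29165^15483 mod 30967 = 1816. x_0 ∉ {1, 30966} and s = 1, so 29165 is a Miller–Rabin witness and 30967 is composite.
The smallest witness among the given bases is 511.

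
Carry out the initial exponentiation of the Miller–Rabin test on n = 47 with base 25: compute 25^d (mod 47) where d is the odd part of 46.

1

n − 1 = 46 = 2^1 · 23, so s = 1 and d = 23.
25^23 mod 47 = 1.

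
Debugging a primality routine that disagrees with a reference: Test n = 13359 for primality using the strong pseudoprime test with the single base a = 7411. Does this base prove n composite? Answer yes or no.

n − 1 = 13358 = 2^1 · 6679, so s = 1 and d = 6679.
x_0 = 7411^6679 mod 13359 = 8941.
x_0 ∉ {1, 13358} and s = 1, so 7411 is a Miller–Rabin witness and 13359 is composite.

yes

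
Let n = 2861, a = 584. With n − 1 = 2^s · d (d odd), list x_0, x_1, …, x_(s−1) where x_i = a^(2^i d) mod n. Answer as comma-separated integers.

1, 1

n − 1 = 2860 = 2^2 · 715, so s = 2 and d = 715.
x_0 = 584^715 mod 2861 = 1.
x_1 = 1^2 mod 2861 = 1.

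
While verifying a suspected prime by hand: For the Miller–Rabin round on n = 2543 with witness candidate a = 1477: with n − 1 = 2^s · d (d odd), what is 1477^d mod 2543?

n − 1 = 2542 = 2^1 · 1271, so s = 1 and d = 1271.
1477^1271 mod 2543 = 1.

1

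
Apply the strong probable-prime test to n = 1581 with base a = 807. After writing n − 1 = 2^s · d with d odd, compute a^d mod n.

n − 1 = 1580 = 2^2 · 395, so s = 2 and d = 395.
Repeated squaring mod 1581: 807^1 ≡ 807, 807^2 ≡ 1458, 807^4 ≡ 900, 807^8 ≡ 528, 807^16 ≡ 528, 807^32 ≡ 528, 807^64 ≡ 528, 807^128 ≡ 528, 807^256 ≡ 528.
395 = 256 + 128 + 8 + 2 + 1, so 807^395 ≡ 528·528·528·1458·807 ≡ 342 (mod 1581).

342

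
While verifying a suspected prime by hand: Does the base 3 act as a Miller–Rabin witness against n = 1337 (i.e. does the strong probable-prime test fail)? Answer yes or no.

yes

n − 1 = 1336 = 2^3 · 167, so s = 3 and d = 167.
Repeated squaring mod 1337: 3^1 ≡ 3, 3^2 ≡ 9, 3^4 ≡ 81, 3^8 ≡ 1213, 3^16 ≡ 669, 3^32 ≡ 1003, 3^64 ≡ 585, 3^128 ≡ 1290.
167 = 128 + 32 + 4 + 2 + 1, so 3^167 ≡ 1290·1003·81·9·3 ≡ 40 (mod 1337).
x_0 = 3^167 mod 1337 = 40.
x_0 is neither 1 nor 1336, so continue squaring.
x_1 = 40^2 mod 1337 = 263.
x_2 = 263^2 mod 1337 = 982.
Reached i = s−1 = 2 without hitting −1: 3 is a Miller–Rabin witness and 1337 is composite.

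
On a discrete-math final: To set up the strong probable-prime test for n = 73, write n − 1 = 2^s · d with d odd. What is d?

Halving: 72 → 36 → 18 → 9; 9 is odd.
So 72 = 2^3 · 9.

9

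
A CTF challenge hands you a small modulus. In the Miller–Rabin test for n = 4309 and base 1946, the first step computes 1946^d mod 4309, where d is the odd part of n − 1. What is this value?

n − 1 = 4308 = 2^2 · 1077, so s = 2 and d = 1077.
1946^1077 mod 4309 = 139.

139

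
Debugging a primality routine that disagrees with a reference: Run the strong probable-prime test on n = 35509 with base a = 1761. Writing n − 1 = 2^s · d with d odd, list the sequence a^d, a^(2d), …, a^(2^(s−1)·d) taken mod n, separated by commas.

n − 1 = 35508 = 2^2 · 8877, so s = 2 and d = 8877.
x_0 = 1761^8877 mod 35509 = 1.
x_1 = 1^2 mod 35509 = 1.

1, 1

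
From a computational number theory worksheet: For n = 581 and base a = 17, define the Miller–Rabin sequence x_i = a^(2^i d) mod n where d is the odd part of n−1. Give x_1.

n − 1 = 580 = 2^2 · 145, so s = 2 and d = 145.
x_0 = 17^145 mod 581 = 87.
x_1 = 87^2 mod 581 = 16.

16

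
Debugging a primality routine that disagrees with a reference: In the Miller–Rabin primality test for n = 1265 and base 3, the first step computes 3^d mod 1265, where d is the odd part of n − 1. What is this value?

n − 1 = 1264 = 2^4 · 79, so s = 4 and d = 79.
3^79 mod 1265 = 147.

147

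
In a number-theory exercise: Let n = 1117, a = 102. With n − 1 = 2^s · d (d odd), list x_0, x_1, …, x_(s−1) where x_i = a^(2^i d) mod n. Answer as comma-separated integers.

1, 1

n − 1 = 1116 = 2^2 · 279, so s = 2 and d = 279.
x_0 = 102^279 mod 1117 = 1.
x_1 = 1^2 mod 1117 = 1.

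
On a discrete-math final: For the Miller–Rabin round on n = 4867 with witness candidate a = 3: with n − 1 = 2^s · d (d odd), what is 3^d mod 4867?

3189

n − 1 = 4866 = 2^1 · 2433, so s = 1 and d = 2433.
3^2433 mod 4867 = 3189.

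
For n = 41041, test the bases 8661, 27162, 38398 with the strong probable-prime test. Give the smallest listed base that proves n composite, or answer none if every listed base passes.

27162

n − 1 = 41040 = 2^4 · 2565, so s = 4 and d = 2565.
Base 8661: x_0 = 8661^2565 mod 41041 = 1. x_0 = 1, so 8661 is not a witness.
Base 27162: x_0 = 27162^2565 mod 41041 = 31725. x_0 is neither 1 nor 41040, so continue squaring. x_1 = 31725^2 mod 41041 = 27182. x_2 = 27182^2 mod 41041 = 1. x_2 = 1 but x_1 ≠ ±1, a nontrivial square root of 1 — 27162 is a witness and 41041 is composite.
Base 38398: x_0 = 38398^2565 mod 41041 = 21867. x_0 is neither 1 nor 41040, so continue squaring. x_1 = 21867^2 mod 41041 = 38039. x_2 = 38039^2 mod 41041 = 24025. x_3 = 24025^2 mod 41041 = 1. x_3 = 1 but x_2 ≠ ±1, a nontrivial square root of 1 — 38398 is a witness and 41041 is composite.
The smallest witness among the given bases is 27162.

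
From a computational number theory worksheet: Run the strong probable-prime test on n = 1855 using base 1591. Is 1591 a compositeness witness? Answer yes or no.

no

n − 1 = 1854 = 2^1 · 927, so s = 1 and d = 927.
x_0 = 1591^927 mod 1855 = 1.
x_0 = 1, so 1591 is not a witness.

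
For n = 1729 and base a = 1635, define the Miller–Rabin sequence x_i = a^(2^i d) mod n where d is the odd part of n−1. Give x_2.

n − 1 = 1728 = 2^6 · 27, so s = 6 and d = 27.
x_0 = 1635^27 mod 1729 = 1065.
x_1 = 1065^2 mod 1729 = 1.
x_2 = 1^2 mod 1729 = 1.

1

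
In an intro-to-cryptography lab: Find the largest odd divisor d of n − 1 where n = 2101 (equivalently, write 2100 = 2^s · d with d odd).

Halving: 2100 → 1050 → 525; 525 is odd.
So 2100 = 2^2 · 525.

525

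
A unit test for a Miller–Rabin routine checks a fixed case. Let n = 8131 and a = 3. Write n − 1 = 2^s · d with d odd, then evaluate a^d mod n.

7710

n − 1 = 8130 = 2^1 · 4065, so s = 1 and d = 4065.
3^4065 mod 8131 = 7710.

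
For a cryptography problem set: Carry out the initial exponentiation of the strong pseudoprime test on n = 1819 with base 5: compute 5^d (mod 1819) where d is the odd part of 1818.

n − 1 = 1818 = 2^1 · 909, so s = 1 and d = 909.
5^909 mod 1819 = 139.

139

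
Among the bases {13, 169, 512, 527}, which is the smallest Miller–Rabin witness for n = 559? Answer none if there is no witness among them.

n − 1 = 558 = 2^1 · 279, so s = 1 and d = 279.
Base 13: x_0 = 13^279 mod 559 = 403. x_0 ∉ {1, 558} and s = 1, so 13 is a Miller–Rabin witness and 559 is composite.
Base 169: x_0 = 169^279 mod 559 = 299. x_0 ∉ {1, 558} and s = 1, so 169 is a Miller–Rabin witness and 559 is composite.
Base 512: x_0 = 512^279 mod 559 = 333. x_0 ∉ {1, 558} and s = 1, so 512 is a Miller–Rabin witness and 559 is composite.
Base 527: x_0 = 527^279 mod 559 = 434. x_0 ∉ {1, 558} and s = 1, so 527 is a Miller–Rabin witness and 559 is composite.
The smallest witness among the given bases is 13.

13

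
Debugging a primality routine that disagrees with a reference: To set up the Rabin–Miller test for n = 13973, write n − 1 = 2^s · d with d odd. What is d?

Halving: 13972 → 6986 → 3493; 3493 is odd.
So 13972 = 2^2 · 3493.

3493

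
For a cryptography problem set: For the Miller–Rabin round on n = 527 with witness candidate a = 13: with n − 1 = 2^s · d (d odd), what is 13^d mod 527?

55

n − 1 = 526 = 2^1 · 263, so s = 1 and d = 263.
13^263 mod 527 = 55.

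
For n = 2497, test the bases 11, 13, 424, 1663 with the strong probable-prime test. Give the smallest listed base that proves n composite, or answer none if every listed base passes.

n − 1 = 2496 = 2^6 · 39, so s = 6 and d = 39.
Base 11: x_0 = 11^39 mod 2497 = 2431. x_0 is neither 1 nor 2496, so continue squaring. x_1 = 2431^2 mod 2497 = 1859. x_2 = 1859^2 mod 2497 = 33. x_3 = 33^2 mod 2497 = 1089. x_4 = 1089^2 mod 2497 = 2343. x_5 = 2343^2 mod 2497 = 1243. Reached i = s−1 = 5 without hitting −1: 11 is a Miller–Rabin witness and 2497 is composite.
Base 13: x_0 = 13^39 mod 2497 = 2206. x_0 is neither 1 nor 2496, so continue squaring. x_1 = 2206^2 mod 2497 = 2280. x_2 = 2280^2 mod 2497 = 2143. x_3 = 2143^2 mod 2497 = 466. x_4 = 466^2 mod 2497 = 2414. x_5 = 2414^2 mod 2497 = 1895. Reached i = s−1 = 5 without hitting −1: 13 is a Miller–Rabin witness and 2497 is composite.
Base 424: x_0 = 424^39 mod 2497 = 904. x_0 is neither 1 nor 2496, so continue squaring. x_1 = 904^2 mod 2497 = 697. x_2 = 697^2 mod 2497 = 1391. x_3 = 1391^2 mod 2497 = 2203. x_4 = 2203^2 mod 2497 = 1538. x_5 = 1538^2 mod 2497 = 785. Reached i = s−1 = 5 without hitting −1: 424 is a Miller–Rabin witness and 2497 is composite.
Base 1663: x_0 = 1663^39 mod 2497 = 2360. x_0 is neither 1 nor 2496, so continue squaring. x_1 = 2360^2 mod 2497 = 1290. x_2 = 1290^2 mod 2497 = 1098. x_3 = 1098^2 mod 2497 = 2050. x_4 = 2050^2 mod 2497 = 49. x_5 = 49^2 mod 2497 = 2401. Reached i = s−1 = 5 without hitting −1: 1663 is a Miller–Rabin witness and 2497 is composite.
The smallest witness among the given bases is 11.

11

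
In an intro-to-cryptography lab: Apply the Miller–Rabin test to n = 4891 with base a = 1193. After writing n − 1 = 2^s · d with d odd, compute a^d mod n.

3699

n − 1 = 4890 = 2^1 · 2445, so s = 1 and d = 2445.
Repeated squaring mod 4891: 1193^1 ≡ 1193, 1193^2 ≡ 4859, 1193^4 ≡ 1024, 1193^8 ≡ 1902, 1193^16 ≡ 3155, 1193^32 ≡ 840, 1193^64 ≡ 1296, 1193^128 ≡ 2003, 1193^256 ≡ 1389, 1193^512 ≡ 2267, 1193^1024 ≡ 3739, 1193^2048 ≡ 1643.
2445 = 2048 + 256 + 128 + 8 + 4 + 1, so 1193^2445 ≡ 1643·1389·2003·1902·1024·1193 ≡ 3699 (mod 4891).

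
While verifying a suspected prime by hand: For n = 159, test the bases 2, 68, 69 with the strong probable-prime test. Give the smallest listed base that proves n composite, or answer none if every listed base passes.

n − 1 = 158 = 2^1 · 79, so s = 1 and d = 79.
Base 2: x_0 = 2^79 mod 159 = 104. x_0 ∉ {1, 158} and s = 1, so 2 is a Miller–Rabin witness and 159 is composite.
Base 68: x_0 = 68^79 mod 159 = 68. x_0 ∉ {1, 158} and s = 1, so 68 is a Miller–Rabin witness and 159 is composite.
Base 69: x_0 = 69^79 mod 159 = 69. x_0 ∉ {1, 158} and s = 1, so 69 is a Miller–Rabin witness and 159 is composite.
The smallest witness among the given bases is 2.

2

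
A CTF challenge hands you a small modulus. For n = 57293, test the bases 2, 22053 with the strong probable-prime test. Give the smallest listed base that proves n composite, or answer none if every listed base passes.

2

n − 1 = 57292 = 2^2 · 14323, so s = 2 and d = 14323.
Base 2: x_0 = 2^14323 mod 57293 = 28706. x_0 is neither 1 nor 57292, so continue squaring. x_1 = 28706^2 mod 57293 = 46510. Reached i = s−1 = 1 without hitting −1: 2 is a Miller–Rabin witness and 57293 is composite.
Base 22053: x_0 = 22053^14323 mod 57293 = 50389. x_0 is neither 1 nor 57292, so continue squaring. x_1 = 50389^2 mod 57293 = 54733. Reached i = s−1 = 1 without hitting −1: 22053 is a Miller–Rabin witness and 57293 is composite.
The smallest witness among the given bases is 2.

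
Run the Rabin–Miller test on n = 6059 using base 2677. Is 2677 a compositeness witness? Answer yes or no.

n − 1 = 6058 = 2^1 · 3029, so s = 1 and d = 3029.
Repeated squaring mod 6059: 2677^1 ≡ 2677, 2677^2 ≡ 4591, 2677^4 ≡ 4079, 2677^8 ≡ 227, 2677^16 ≡ 3057, 2677^32 ≡ 2271, 2677^64 ≡ 1232, 2677^128 ≡ 3074, 2677^256 ≡ 3495, 2677^512 ≡ 81, 2677^1024 ≡ 502, 2677^2048 ≡ 3585.
3029 = 2048 + 512 + 256 + 128 + 64 + 16 + 4 + 1, so 2677^3029 ≡ 3585·81·3495·3074·1232·3057·4079·2677 ≡ 4012 (mod 6059).
x_0 = 2677^3029 mod 6059 = 4012.
x_0 ∉ {1, 6058} and s = 1, so 2677 is a Miller–Rabin witness and 6059 is composite.

yes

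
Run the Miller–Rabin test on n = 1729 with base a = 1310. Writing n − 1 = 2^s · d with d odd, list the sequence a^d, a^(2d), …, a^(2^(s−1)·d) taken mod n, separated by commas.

n − 1 = 1728 = 2^6 · 27, so s = 6 and d = 27.
x_0 = 1310^27 mod 1729 = 246.
x_1 = 246^2 mod 1729 = 1.
x_2 = 1^2 mod 1729 = 1.
x_3 = 1^2 mod 1729 = 1.
x_4 = 1^2 mod 1729 = 1.
x_5 = 1^2 mod 1729 = 1.

246, 1, 1, 1, 1, 1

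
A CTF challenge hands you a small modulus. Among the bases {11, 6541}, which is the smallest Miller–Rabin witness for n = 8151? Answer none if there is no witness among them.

11

n − 1 = 8150 = 2^1 · 4075, so s = 1 and d = 4075.
Base 11: x_0 = 11^4075 mod 8151 = 6281. x_0 ∉ {1, 8150} and s = 1, so 11 is a Miller–Rabin witness and 8151 is composite.
Base 6541: x_0 = 6541^4075 mod 8151 = 7369. x_0 ∉ {1, 8150} and s = 1, so 6541 is a Miller–Rabin witness and 8151 is composite.
The smallest witness among the given bases is 11.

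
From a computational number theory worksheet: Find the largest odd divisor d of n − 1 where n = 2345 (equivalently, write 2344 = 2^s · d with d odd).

Halving: 2344 → 1172 → 586 → 293; 293 is odd.
So 2344 = 2^3 · 293.

293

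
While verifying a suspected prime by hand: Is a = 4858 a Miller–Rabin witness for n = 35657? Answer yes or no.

yes

n − 1 = 35656 = 2^3 · 4457, so s = 3 and d = 4457.
x_0 = 4858^4457 mod 35657 = 22327.
x_0 is neither 1 nor 35656, so continue squaring.
x_1 = 22327^2 mod 35657 = 10069.
x_2 = 10069^2 mod 35657 = 11910.
Reached i = s−1 = 2 without hitting −1: 4858 is a Miller–Rabin witness and 35657 is composite.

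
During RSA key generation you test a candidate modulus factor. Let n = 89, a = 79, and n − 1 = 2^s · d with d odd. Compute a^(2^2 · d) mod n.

1

n − 1 = 88 = 2^3 · 11, so s = 3 and d = 11.
x_0 = 79^11 mod 89 = 34.
x_1 = 34^2 mod 89 = 88.
x_2 = 88^2 mod 89 = 1.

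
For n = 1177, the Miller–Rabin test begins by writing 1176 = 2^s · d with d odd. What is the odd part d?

147

Halving: 1176 → 588 → 294 → 147; 147 is odd.
So 1176 = 2^3 · 147.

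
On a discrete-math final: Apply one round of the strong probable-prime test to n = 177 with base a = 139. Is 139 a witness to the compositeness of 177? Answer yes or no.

yes

n − 1 = 176 = 2^4 · 11, so s = 4 and d = 11.
x_0 = 139^11 mod 177 = 130.
x_0 is neither 1 nor 176, so continue squaring.
x_1 = 130^2 mod 177 = 85.
x_2 = 85^2 mod 177 = 145.
x_3 = 145^2 mod 177 = 139.
Reached i = s−1 = 3 without hitting −1: 139 is a Miller–Rabin witness and 177 is composite.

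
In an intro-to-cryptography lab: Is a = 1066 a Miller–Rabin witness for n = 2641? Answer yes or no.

n − 1 = 2640 = 2^4 · 165, so s = 4 and d = 165.
Repeated squaring mod 2641: 1066^1 ≡ 1066, 1066^2 ≡ 726, 1066^4 ≡ 1517, 1066^8 ≡ 978, 1066^16 ≡ 442, 1066^32 ≡ 2571, 1066^64 ≡ 2259, 1066^128 ≡ 669.
165 = 128 + 32 + 4 + 1, so 1066^165 ≡ 669·2571·1517·1066 ≡ 1338 (mod 2641).
x_0 = 1066^165 mod 2641 = 1338.
x_0 is neither 1 nor 2640, so continue squaring.
x_1 = 1338^2 mod 2641 = 2287.
x_2 = 2287^2 mod 2641 = 1189.
x_3 = 1189^2 mod 2641 = 786.
Reached i = s−1 = 3 without hitting −1: 1066 is a Miller–Rabin witness and 2641 is composite.

yes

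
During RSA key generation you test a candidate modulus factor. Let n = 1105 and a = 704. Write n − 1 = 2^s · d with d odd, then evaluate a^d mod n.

759

n − 1 = 1104 = 2^4 · 69, so s = 4 and d = 69.
704^69 mod 1105 = 759.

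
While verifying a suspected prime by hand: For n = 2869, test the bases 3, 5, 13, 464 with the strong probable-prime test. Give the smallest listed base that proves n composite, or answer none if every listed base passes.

n − 1 = 2868 = 2^2 · 717, so s = 2 and d = 717.
Base 3: x_0 = 3^717 mod 2869 = 886. x_0 is neither 1 nor 2868, so continue squaring. x_1 = 886^2 mod 2869 = 1759. Reached i = s−1 = 1 without hitting −1: 3 is a Miller–Rabin witness and 2869 is composite.
Base 5: x_0 = 5^717 mod 2869 = 2363. x_0 is neither 1 nor 2868, so continue squaring. x_1 = 2363^2 mod 2869 = 695. Reached i = s−1 = 1 without hitting −1: 5 is a Miller–Rabin witness and 2869 is composite.
Base 13: x_0 = 13^717 mod 2869 = 2193. x_0 is neither 1 nor 2868, so continue squaring. x_1 = 2193^2 mod 2869 = 805. Reached i = s−1 = 1 without hitting −1: 13 is a Miller–Rabin witness and 2869 is composite.
Base 464: x_0 = 464^717 mod 2869 = 1880. x_0 is neither 1 nor 2868, so continue squaring. x_1 = 1880^2 mod 2869 = 2661. Reached i = s−1 = 1 without hitting −1: 464 is a Miller–Rabin witness and 2869 is composite.
The smallest witness among the given bases is 3.

3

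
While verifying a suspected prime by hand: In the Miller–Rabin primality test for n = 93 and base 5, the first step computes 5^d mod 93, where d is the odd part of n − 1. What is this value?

n − 1 = 92 = 2^2 · 23, so s = 2 and d = 23.
Repeated squaring mod 93: 5^1 ≡ 5, 5^2 ≡ 25, 5^4 ≡ 67, 5^8 ≡ 25, 5^16 ≡ 67.
23 = 16 + 4 + 2 + 1, so 5^23 ≡ 67·67·25·5 ≡ 56 (mod 93).

56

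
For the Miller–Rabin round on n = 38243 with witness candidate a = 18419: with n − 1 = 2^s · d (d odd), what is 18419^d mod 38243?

19691

n − 1 = 38242 = 2^1 · 19121, so s = 1 and d = 19121.
18419^19121 mod 38243 = 19691.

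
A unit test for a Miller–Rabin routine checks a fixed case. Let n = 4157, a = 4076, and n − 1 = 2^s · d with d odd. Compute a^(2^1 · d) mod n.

n − 1 = 4156 = 2^2 · 1039, so s = 2 and d = 1039.
x_0 = 4076^1039 mod 4157 = 4156.
x_1 = 4156^2 mod 4157 = 1.

1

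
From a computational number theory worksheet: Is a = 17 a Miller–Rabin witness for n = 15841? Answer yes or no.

yes

n − 1 = 15840 = 2^5 · 495, so s = 5 and d = 495.
x_0 = 17^495 mod 15841 = 10198.
x_0 is neither 1 nor 15840, so continue squaring.
x_1 = 10198^2 mod 15841 = 3039.
x_2 = 3039^2 mod 15841 = 218.
x_3 = 218^2 mod 15841 = 1.
x_3 = 1 but x_2 ≠ ±1, a nontrivial square root of 1 — 17 is a witness and 15841 is composite.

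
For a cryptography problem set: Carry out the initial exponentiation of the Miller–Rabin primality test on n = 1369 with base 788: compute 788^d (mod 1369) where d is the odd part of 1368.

1368

n − 1 = 1368 = 2^3 · 171, so s = 3 and d = 171.
788^171 mod 1369 = 1368.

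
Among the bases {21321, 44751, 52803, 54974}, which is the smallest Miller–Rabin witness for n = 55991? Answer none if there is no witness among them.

n − 1 = 55990 = 2^1 · 27995, so s = 1 and d = 27995.
Base 21321: x_0 = 21321^27995 mod 55991 = 1327. x_0 ∉ {1, 55990} and s = 1, so 21321 is a Miller–Rabin witness and 55991 is composite.
Base 44751: x_0 = 44751^27995 mod 55991 = 10252. x_0 ∉ {1, 55990} and s = 1, so 44751 is a Miller–Rabin witness and 55991 is composite.
Base 52803: x_0 = 52803^27995 mod 55991 = 14889. x_0 ∉ {1, 55990} and s = 1, so 52803 is a Miller–Rabin witness and 55991 is composite.
Base 54974: x_0 = 54974^27995 mod 55991 = 44178. x_0 ∉ {1, 55990} and s = 1, so 54974 is a Miller–Rabin witness and 55991 is composite.
The smallest witness among the given bases is 21321.

21321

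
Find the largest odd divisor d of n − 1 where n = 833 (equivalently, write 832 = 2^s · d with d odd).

13

Halving: 832 → 416 → 208 → 104 → 52 → 26 → 13; 13 is odd.
So 832 = 2^6 · 13.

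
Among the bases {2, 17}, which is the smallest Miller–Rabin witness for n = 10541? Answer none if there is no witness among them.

2

n − 1 = 10540 = 2^2 · 2635, so s = 2 and d = 2635.
Base 2: x_0 = 2^2635 mod 10541 = 8771. x_0 is neither 1 nor 10540, so continue squaring. x_1 = 8771^2 mod 10541 = 2223. Reached i = s−1 = 1 without hitting −1: 2 is a Miller–Rabin witness and 10541 is composite.
Base 17: x_0 = 17^2635 mod 10541 = 6140. x_0 is neither 1 nor 10540, so continue squaring. x_1 = 6140^2 mod 10541 = 4984. Reached i = s−1 = 1 without hitting −1: 17 is a Miller–Rabin witness and 10541 is composite.
The smallest witness among the given bases is 2.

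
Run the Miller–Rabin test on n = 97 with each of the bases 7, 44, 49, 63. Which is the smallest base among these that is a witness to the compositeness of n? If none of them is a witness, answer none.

n − 1 = 96 = 2^5 · 3, so s = 5 and d = 3.
Base 7: x_0 = 7^3 mod 97 = 52. x_0 is neither 1 nor 96, so continue squaring. x_1 = 52^2 mod 97 = 85. x_2 = 85^2 mod 97 = 47. x_3 = 47^2 mod 97 = 75. x_4 = 75^2 mod 97 = 96. x_4 ≡ −1, so 7 is not a witness.
Base 44: x_0 = 44^3 mod 97 = 18. x_0 is neither 1 nor 96, so continue squaring. x_1 = 18^2 mod 97 = 33. x_2 = 33^2 mod 97 = 22. x_3 = 22^2 mod 97 = 96. x_3 ≡ −1, so 44 is not a witness.
Base 49: x_0 = 49^3 mod 97 = 85. x_0 is neither 1 nor 96, so continue squaring. x_1 = 85^2 mod 97 = 47. x_2 = 47^2 mod 97 = 75. x_3 = 75^2 mod 97 = 96. x_3 ≡ −1, so 49 is not a witness.
Base 63: x_0 = 63^3 mod 97 = 78. x_0 is neither 1 nor 96, so continue squaring. x_1 = 78^2 mod 97 = 70. x_2 = 70^2 mod 97 = 50. x_3 = 50^2 mod 97 = 75. x_4 = 75^2 mod 97 = 96. x_4 ≡ −1, so 63 is not a witness.
No listed base is a witness for 97.

none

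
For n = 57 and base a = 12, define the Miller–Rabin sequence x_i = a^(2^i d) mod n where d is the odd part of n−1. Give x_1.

n − 1 = 56 = 2^3 · 7, so s = 3 and d = 7.
x_0 = 12^7 mod 57 = 12.
x_1 = 12^2 mod 57 = 30.

30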